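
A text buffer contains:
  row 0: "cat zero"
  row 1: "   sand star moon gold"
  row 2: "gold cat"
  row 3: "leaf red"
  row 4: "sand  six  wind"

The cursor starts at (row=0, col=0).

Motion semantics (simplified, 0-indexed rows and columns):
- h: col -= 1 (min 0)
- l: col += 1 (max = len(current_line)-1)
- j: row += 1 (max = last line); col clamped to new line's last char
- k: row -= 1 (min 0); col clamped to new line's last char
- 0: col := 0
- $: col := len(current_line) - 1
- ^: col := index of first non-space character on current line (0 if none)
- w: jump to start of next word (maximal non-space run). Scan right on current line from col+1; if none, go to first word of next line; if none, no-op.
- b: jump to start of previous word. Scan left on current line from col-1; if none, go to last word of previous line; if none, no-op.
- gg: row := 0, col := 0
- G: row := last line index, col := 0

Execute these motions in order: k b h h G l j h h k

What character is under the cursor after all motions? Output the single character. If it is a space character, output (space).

Answer: l

Derivation:
After 1 (k): row=0 col=0 char='c'
After 2 (b): row=0 col=0 char='c'
After 3 (h): row=0 col=0 char='c'
After 4 (h): row=0 col=0 char='c'
After 5 (G): row=4 col=0 char='s'
After 6 (l): row=4 col=1 char='a'
After 7 (j): row=4 col=1 char='a'
After 8 (h): row=4 col=0 char='s'
After 9 (h): row=4 col=0 char='s'
After 10 (k): row=3 col=0 char='l'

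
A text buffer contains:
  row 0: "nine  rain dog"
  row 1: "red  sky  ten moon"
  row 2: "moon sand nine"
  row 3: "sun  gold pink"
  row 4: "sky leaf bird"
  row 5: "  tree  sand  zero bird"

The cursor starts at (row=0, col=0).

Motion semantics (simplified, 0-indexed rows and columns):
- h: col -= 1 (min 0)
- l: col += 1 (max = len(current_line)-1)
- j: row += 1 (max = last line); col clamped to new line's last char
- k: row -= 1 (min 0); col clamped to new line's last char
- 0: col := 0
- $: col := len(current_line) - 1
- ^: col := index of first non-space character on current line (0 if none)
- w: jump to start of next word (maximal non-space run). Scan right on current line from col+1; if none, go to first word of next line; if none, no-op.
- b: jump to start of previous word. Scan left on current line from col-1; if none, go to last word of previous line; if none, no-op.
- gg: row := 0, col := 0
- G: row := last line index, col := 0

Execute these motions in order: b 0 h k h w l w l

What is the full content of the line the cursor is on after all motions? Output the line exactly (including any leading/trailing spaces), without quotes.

After 1 (b): row=0 col=0 char='n'
After 2 (0): row=0 col=0 char='n'
After 3 (h): row=0 col=0 char='n'
After 4 (k): row=0 col=0 char='n'
After 5 (h): row=0 col=0 char='n'
After 6 (w): row=0 col=6 char='r'
After 7 (l): row=0 col=7 char='a'
After 8 (w): row=0 col=11 char='d'
After 9 (l): row=0 col=12 char='o'

Answer: nine  rain dog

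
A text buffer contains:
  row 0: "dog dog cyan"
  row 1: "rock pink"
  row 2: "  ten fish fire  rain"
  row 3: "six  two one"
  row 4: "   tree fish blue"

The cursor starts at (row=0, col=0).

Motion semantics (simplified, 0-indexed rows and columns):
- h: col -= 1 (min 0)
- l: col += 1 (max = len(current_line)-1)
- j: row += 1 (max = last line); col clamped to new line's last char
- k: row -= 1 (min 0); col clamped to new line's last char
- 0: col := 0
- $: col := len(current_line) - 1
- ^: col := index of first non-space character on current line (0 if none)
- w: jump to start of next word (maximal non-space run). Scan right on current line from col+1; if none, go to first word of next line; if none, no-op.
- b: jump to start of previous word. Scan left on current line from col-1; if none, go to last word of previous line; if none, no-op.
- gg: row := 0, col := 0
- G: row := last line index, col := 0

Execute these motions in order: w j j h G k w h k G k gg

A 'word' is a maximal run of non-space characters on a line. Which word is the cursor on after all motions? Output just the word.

Answer: dog

Derivation:
After 1 (w): row=0 col=4 char='d'
After 2 (j): row=1 col=4 char='_'
After 3 (j): row=2 col=4 char='n'
After 4 (h): row=2 col=3 char='e'
After 5 (G): row=4 col=0 char='_'
After 6 (k): row=3 col=0 char='s'
After 7 (w): row=3 col=5 char='t'
After 8 (h): row=3 col=4 char='_'
After 9 (k): row=2 col=4 char='n'
After 10 (G): row=4 col=0 char='_'
After 11 (k): row=3 col=0 char='s'
After 12 (gg): row=0 col=0 char='d'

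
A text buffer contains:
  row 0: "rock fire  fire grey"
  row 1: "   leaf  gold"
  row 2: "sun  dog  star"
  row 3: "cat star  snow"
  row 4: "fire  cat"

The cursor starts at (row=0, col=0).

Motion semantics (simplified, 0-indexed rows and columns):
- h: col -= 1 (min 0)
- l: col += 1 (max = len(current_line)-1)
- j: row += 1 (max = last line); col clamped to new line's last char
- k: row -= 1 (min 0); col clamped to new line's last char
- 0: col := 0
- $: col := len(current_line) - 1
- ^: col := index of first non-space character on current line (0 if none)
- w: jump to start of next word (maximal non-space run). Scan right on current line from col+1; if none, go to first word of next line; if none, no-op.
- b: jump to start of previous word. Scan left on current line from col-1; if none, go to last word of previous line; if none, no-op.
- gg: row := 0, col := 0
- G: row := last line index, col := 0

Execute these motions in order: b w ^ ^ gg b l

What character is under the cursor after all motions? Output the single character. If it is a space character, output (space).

Answer: o

Derivation:
After 1 (b): row=0 col=0 char='r'
After 2 (w): row=0 col=5 char='f'
After 3 (^): row=0 col=0 char='r'
After 4 (^): row=0 col=0 char='r'
After 5 (gg): row=0 col=0 char='r'
After 6 (b): row=0 col=0 char='r'
After 7 (l): row=0 col=1 char='o'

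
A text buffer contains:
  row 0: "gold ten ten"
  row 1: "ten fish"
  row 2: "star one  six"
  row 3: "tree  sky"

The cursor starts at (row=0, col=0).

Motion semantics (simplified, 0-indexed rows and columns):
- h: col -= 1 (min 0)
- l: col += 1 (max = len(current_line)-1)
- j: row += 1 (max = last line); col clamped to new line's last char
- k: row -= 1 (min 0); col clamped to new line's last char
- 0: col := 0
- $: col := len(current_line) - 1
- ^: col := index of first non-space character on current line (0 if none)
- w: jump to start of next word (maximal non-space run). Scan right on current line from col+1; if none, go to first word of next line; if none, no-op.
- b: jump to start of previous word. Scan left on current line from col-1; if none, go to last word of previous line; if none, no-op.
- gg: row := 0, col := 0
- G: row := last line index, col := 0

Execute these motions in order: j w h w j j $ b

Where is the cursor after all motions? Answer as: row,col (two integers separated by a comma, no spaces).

Answer: 3,6

Derivation:
After 1 (j): row=1 col=0 char='t'
After 2 (w): row=1 col=4 char='f'
After 3 (h): row=1 col=3 char='_'
After 4 (w): row=1 col=4 char='f'
After 5 (j): row=2 col=4 char='_'
After 6 (j): row=3 col=4 char='_'
After 7 ($): row=3 col=8 char='y'
After 8 (b): row=3 col=6 char='s'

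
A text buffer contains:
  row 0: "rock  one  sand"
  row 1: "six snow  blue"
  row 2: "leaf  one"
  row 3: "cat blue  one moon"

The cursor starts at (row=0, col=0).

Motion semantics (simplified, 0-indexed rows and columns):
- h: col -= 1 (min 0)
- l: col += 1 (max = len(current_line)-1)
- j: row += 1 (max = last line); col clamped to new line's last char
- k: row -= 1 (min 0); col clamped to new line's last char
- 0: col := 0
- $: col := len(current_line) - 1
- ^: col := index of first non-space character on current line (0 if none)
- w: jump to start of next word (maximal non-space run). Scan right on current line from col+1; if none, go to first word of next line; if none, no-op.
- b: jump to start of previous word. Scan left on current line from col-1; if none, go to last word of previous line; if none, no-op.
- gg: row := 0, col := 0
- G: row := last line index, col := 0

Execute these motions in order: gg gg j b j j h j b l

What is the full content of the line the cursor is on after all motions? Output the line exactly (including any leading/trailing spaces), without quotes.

After 1 (gg): row=0 col=0 char='r'
After 2 (gg): row=0 col=0 char='r'
After 3 (j): row=1 col=0 char='s'
After 4 (b): row=0 col=11 char='s'
After 5 (j): row=1 col=11 char='l'
After 6 (j): row=2 col=8 char='e'
After 7 (h): row=2 col=7 char='n'
After 8 (j): row=3 col=7 char='e'
After 9 (b): row=3 col=4 char='b'
After 10 (l): row=3 col=5 char='l'

Answer: cat blue  one moon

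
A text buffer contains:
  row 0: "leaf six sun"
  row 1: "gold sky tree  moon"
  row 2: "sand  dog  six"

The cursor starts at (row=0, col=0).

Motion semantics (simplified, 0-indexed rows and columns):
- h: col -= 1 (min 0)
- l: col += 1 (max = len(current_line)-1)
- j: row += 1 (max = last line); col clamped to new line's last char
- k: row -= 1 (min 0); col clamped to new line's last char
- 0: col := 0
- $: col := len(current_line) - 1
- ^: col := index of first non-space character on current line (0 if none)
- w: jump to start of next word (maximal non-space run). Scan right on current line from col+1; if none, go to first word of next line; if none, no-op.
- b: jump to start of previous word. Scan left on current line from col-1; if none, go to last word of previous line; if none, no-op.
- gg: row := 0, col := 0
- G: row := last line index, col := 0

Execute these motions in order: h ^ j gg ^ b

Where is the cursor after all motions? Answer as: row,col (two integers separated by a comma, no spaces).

Answer: 0,0

Derivation:
After 1 (h): row=0 col=0 char='l'
After 2 (^): row=0 col=0 char='l'
After 3 (j): row=1 col=0 char='g'
After 4 (gg): row=0 col=0 char='l'
After 5 (^): row=0 col=0 char='l'
After 6 (b): row=0 col=0 char='l'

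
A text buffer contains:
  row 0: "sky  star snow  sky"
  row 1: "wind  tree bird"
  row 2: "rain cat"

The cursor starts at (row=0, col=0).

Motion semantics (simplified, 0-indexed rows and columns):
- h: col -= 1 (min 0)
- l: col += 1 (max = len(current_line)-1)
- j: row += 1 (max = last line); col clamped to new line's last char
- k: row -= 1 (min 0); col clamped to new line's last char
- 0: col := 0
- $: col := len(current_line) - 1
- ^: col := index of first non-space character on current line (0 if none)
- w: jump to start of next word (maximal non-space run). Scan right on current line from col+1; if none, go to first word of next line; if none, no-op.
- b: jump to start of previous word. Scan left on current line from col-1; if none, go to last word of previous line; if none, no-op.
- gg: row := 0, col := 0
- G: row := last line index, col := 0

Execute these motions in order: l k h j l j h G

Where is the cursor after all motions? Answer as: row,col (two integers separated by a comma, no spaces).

Answer: 2,0

Derivation:
After 1 (l): row=0 col=1 char='k'
After 2 (k): row=0 col=1 char='k'
After 3 (h): row=0 col=0 char='s'
After 4 (j): row=1 col=0 char='w'
After 5 (l): row=1 col=1 char='i'
After 6 (j): row=2 col=1 char='a'
After 7 (h): row=2 col=0 char='r'
After 8 (G): row=2 col=0 char='r'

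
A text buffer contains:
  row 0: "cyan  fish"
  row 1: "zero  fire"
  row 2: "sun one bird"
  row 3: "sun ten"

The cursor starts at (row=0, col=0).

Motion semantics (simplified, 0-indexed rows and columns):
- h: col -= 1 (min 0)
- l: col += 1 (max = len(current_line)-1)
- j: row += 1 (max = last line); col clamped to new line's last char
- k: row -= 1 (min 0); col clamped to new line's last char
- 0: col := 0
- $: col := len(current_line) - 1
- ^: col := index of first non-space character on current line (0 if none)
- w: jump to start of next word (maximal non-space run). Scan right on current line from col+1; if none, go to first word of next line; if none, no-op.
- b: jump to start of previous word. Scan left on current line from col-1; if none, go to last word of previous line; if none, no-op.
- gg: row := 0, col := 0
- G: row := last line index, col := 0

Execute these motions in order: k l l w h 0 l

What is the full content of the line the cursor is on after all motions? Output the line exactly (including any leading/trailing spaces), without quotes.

After 1 (k): row=0 col=0 char='c'
After 2 (l): row=0 col=1 char='y'
After 3 (l): row=0 col=2 char='a'
After 4 (w): row=0 col=6 char='f'
After 5 (h): row=0 col=5 char='_'
After 6 (0): row=0 col=0 char='c'
After 7 (l): row=0 col=1 char='y'

Answer: cyan  fish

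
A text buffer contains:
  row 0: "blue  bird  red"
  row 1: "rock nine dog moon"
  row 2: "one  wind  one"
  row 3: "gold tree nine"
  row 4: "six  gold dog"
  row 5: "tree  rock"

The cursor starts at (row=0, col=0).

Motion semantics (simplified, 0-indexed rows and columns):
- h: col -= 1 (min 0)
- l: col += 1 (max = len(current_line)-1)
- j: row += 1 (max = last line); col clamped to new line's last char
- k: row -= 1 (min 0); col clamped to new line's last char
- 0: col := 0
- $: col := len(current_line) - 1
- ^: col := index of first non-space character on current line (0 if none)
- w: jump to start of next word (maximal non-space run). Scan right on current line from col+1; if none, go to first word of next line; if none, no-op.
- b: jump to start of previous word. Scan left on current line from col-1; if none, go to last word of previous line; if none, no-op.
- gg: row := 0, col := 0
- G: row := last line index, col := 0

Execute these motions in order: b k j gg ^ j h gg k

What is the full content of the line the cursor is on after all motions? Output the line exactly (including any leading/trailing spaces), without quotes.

Answer: blue  bird  red

Derivation:
After 1 (b): row=0 col=0 char='b'
After 2 (k): row=0 col=0 char='b'
After 3 (j): row=1 col=0 char='r'
After 4 (gg): row=0 col=0 char='b'
After 5 (^): row=0 col=0 char='b'
After 6 (j): row=1 col=0 char='r'
After 7 (h): row=1 col=0 char='r'
After 8 (gg): row=0 col=0 char='b'
After 9 (k): row=0 col=0 char='b'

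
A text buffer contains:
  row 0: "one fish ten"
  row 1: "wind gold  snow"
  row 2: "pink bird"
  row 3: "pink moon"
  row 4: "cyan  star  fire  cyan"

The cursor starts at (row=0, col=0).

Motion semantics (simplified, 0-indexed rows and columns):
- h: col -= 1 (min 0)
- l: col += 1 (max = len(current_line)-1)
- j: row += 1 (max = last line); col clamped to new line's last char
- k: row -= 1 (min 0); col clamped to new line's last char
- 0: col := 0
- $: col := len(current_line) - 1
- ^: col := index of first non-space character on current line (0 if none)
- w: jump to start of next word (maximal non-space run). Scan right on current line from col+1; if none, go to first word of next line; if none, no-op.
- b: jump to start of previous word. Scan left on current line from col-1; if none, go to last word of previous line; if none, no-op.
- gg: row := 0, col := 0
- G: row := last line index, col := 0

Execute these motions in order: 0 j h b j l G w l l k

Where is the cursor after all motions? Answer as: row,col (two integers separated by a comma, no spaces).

Answer: 3,8

Derivation:
After 1 (0): row=0 col=0 char='o'
After 2 (j): row=1 col=0 char='w'
After 3 (h): row=1 col=0 char='w'
After 4 (b): row=0 col=9 char='t'
After 5 (j): row=1 col=9 char='_'
After 6 (l): row=1 col=10 char='_'
After 7 (G): row=4 col=0 char='c'
After 8 (w): row=4 col=6 char='s'
After 9 (l): row=4 col=7 char='t'
After 10 (l): row=4 col=8 char='a'
After 11 (k): row=3 col=8 char='n'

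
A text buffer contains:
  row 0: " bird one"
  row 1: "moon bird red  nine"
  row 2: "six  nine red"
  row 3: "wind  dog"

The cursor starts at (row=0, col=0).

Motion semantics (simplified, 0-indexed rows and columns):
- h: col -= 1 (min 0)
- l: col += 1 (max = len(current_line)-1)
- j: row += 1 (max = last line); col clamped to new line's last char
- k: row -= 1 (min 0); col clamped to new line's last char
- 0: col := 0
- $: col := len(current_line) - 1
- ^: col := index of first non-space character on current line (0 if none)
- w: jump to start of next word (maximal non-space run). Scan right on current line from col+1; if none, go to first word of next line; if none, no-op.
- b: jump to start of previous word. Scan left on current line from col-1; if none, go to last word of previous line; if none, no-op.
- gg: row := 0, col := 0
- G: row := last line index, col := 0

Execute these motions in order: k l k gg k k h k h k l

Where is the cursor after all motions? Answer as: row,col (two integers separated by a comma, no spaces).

Answer: 0,1

Derivation:
After 1 (k): row=0 col=0 char='_'
After 2 (l): row=0 col=1 char='b'
After 3 (k): row=0 col=1 char='b'
After 4 (gg): row=0 col=0 char='_'
After 5 (k): row=0 col=0 char='_'
After 6 (k): row=0 col=0 char='_'
After 7 (h): row=0 col=0 char='_'
After 8 (k): row=0 col=0 char='_'
After 9 (h): row=0 col=0 char='_'
After 10 (k): row=0 col=0 char='_'
After 11 (l): row=0 col=1 char='b'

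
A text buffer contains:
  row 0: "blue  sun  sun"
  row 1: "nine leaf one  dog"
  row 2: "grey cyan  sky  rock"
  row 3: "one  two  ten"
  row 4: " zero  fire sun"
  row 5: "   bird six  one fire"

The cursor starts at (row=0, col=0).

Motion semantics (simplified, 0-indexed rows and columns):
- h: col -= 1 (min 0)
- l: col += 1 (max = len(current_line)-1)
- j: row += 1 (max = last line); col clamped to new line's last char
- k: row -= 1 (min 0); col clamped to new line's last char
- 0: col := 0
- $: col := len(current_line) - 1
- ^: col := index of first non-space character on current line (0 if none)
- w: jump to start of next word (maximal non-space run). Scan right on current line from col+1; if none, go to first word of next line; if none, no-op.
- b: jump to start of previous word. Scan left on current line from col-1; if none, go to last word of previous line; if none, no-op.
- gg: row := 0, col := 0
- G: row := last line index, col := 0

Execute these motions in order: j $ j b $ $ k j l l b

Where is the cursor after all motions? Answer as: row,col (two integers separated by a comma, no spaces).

After 1 (j): row=1 col=0 char='n'
After 2 ($): row=1 col=17 char='g'
After 3 (j): row=2 col=17 char='o'
After 4 (b): row=2 col=16 char='r'
After 5 ($): row=2 col=19 char='k'
After 6 ($): row=2 col=19 char='k'
After 7 (k): row=1 col=17 char='g'
After 8 (j): row=2 col=17 char='o'
After 9 (l): row=2 col=18 char='c'
After 10 (l): row=2 col=19 char='k'
After 11 (b): row=2 col=16 char='r'

Answer: 2,16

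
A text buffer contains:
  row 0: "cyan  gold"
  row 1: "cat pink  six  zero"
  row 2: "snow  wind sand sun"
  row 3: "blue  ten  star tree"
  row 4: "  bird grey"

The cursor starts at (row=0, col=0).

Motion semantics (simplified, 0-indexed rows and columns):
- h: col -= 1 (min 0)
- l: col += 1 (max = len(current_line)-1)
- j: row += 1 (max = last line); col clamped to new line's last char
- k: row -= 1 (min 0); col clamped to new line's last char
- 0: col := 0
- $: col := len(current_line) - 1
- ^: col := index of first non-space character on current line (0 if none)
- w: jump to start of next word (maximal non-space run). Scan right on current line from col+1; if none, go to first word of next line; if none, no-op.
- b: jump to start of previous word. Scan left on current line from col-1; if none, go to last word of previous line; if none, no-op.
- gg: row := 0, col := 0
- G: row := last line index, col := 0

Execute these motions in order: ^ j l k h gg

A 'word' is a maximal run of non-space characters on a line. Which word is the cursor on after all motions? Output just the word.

Answer: cyan

Derivation:
After 1 (^): row=0 col=0 char='c'
After 2 (j): row=1 col=0 char='c'
After 3 (l): row=1 col=1 char='a'
After 4 (k): row=0 col=1 char='y'
After 5 (h): row=0 col=0 char='c'
After 6 (gg): row=0 col=0 char='c'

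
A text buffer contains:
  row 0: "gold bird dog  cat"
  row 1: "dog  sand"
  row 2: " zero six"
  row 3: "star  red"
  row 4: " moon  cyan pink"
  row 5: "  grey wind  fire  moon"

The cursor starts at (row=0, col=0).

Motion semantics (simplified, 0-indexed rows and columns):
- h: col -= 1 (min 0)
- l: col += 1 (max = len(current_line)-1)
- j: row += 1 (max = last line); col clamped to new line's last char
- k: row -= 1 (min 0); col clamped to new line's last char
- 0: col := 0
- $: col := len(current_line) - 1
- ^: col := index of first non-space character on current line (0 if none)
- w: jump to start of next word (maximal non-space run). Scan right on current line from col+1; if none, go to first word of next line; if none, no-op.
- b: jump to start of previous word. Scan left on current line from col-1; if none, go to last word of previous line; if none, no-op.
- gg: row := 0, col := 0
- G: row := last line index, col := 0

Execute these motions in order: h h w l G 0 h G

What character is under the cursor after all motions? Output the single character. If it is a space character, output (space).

After 1 (h): row=0 col=0 char='g'
After 2 (h): row=0 col=0 char='g'
After 3 (w): row=0 col=5 char='b'
After 4 (l): row=0 col=6 char='i'
After 5 (G): row=5 col=0 char='_'
After 6 (0): row=5 col=0 char='_'
After 7 (h): row=5 col=0 char='_'
After 8 (G): row=5 col=0 char='_'

Answer: (space)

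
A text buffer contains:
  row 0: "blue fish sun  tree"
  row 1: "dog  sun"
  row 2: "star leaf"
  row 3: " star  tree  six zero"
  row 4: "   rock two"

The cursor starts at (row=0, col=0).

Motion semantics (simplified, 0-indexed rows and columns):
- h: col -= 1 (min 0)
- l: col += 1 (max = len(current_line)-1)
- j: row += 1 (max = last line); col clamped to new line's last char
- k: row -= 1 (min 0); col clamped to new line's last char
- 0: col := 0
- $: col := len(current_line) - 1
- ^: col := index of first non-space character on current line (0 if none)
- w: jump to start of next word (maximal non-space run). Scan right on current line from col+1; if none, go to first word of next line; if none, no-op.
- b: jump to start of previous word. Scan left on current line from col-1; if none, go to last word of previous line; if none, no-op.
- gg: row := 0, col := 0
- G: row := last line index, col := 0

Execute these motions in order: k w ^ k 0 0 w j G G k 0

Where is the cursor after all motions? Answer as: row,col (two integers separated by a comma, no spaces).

After 1 (k): row=0 col=0 char='b'
After 2 (w): row=0 col=5 char='f'
After 3 (^): row=0 col=0 char='b'
After 4 (k): row=0 col=0 char='b'
After 5 (0): row=0 col=0 char='b'
After 6 (0): row=0 col=0 char='b'
After 7 (w): row=0 col=5 char='f'
After 8 (j): row=1 col=5 char='s'
After 9 (G): row=4 col=0 char='_'
After 10 (G): row=4 col=0 char='_'
After 11 (k): row=3 col=0 char='_'
After 12 (0): row=3 col=0 char='_'

Answer: 3,0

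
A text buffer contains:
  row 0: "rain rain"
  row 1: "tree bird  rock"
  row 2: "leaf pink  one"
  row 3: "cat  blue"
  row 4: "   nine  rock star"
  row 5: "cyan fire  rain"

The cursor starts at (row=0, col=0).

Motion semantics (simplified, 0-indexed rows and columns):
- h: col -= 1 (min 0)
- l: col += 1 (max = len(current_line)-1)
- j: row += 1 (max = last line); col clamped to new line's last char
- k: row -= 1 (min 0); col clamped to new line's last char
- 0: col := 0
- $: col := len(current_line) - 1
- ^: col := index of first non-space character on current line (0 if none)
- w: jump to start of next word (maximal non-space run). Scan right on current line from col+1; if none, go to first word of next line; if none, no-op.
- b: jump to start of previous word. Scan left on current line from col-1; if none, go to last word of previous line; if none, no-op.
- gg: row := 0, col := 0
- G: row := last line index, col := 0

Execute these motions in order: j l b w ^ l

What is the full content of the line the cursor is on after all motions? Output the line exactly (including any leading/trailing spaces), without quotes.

Answer: tree bird  rock

Derivation:
After 1 (j): row=1 col=0 char='t'
After 2 (l): row=1 col=1 char='r'
After 3 (b): row=1 col=0 char='t'
After 4 (w): row=1 col=5 char='b'
After 5 (^): row=1 col=0 char='t'
After 6 (l): row=1 col=1 char='r'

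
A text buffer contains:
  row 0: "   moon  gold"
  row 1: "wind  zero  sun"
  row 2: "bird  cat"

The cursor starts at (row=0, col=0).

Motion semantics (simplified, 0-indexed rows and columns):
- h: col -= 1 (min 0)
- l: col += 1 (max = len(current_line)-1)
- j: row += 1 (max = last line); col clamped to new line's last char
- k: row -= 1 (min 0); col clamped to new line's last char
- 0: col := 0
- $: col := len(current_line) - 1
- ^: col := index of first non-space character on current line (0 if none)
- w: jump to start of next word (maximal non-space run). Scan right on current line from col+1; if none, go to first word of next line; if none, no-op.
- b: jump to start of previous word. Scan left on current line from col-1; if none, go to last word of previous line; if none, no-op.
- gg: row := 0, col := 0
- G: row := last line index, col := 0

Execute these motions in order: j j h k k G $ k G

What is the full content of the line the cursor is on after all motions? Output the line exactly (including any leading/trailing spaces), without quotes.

After 1 (j): row=1 col=0 char='w'
After 2 (j): row=2 col=0 char='b'
After 3 (h): row=2 col=0 char='b'
After 4 (k): row=1 col=0 char='w'
After 5 (k): row=0 col=0 char='_'
After 6 (G): row=2 col=0 char='b'
After 7 ($): row=2 col=8 char='t'
After 8 (k): row=1 col=8 char='r'
After 9 (G): row=2 col=0 char='b'

Answer: bird  cat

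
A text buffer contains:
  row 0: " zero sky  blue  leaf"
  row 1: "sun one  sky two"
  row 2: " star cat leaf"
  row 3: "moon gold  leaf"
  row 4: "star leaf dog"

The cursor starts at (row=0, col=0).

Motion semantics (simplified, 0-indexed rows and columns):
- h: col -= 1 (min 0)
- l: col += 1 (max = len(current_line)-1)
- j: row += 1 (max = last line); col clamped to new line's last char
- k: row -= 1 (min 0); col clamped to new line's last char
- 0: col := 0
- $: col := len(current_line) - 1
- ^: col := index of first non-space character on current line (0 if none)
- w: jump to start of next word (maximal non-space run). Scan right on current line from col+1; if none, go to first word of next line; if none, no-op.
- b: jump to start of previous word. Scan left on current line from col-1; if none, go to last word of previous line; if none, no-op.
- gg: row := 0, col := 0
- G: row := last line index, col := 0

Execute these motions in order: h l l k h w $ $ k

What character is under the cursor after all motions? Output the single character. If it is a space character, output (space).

After 1 (h): row=0 col=0 char='_'
After 2 (l): row=0 col=1 char='z'
After 3 (l): row=0 col=2 char='e'
After 4 (k): row=0 col=2 char='e'
After 5 (h): row=0 col=1 char='z'
After 6 (w): row=0 col=6 char='s'
After 7 ($): row=0 col=20 char='f'
After 8 ($): row=0 col=20 char='f'
After 9 (k): row=0 col=20 char='f'

Answer: f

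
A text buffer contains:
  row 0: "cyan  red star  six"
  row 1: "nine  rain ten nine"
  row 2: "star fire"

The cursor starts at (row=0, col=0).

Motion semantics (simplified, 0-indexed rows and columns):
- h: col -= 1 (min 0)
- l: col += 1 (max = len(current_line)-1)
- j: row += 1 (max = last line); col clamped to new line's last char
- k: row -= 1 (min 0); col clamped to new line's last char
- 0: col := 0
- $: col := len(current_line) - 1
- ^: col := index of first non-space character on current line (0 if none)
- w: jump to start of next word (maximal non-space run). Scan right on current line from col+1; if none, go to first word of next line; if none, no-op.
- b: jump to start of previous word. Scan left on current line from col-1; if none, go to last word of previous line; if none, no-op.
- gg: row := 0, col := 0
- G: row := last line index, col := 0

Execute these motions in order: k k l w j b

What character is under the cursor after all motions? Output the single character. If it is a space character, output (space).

After 1 (k): row=0 col=0 char='c'
After 2 (k): row=0 col=0 char='c'
After 3 (l): row=0 col=1 char='y'
After 4 (w): row=0 col=6 char='r'
After 5 (j): row=1 col=6 char='r'
After 6 (b): row=1 col=0 char='n'

Answer: n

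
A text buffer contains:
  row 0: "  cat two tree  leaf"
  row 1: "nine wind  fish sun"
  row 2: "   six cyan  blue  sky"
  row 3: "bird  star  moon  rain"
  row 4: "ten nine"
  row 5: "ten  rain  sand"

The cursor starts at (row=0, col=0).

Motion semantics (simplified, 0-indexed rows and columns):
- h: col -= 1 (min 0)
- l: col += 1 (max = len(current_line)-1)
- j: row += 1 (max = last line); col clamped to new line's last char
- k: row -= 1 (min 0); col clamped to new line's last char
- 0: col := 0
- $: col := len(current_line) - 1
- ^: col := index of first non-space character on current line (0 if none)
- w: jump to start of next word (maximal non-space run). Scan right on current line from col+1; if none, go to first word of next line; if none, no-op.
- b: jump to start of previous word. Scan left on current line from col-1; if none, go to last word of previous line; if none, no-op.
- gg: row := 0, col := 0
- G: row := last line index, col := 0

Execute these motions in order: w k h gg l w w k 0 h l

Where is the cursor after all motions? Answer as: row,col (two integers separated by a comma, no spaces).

Answer: 0,1

Derivation:
After 1 (w): row=0 col=2 char='c'
After 2 (k): row=0 col=2 char='c'
After 3 (h): row=0 col=1 char='_'
After 4 (gg): row=0 col=0 char='_'
After 5 (l): row=0 col=1 char='_'
After 6 (w): row=0 col=2 char='c'
After 7 (w): row=0 col=6 char='t'
After 8 (k): row=0 col=6 char='t'
After 9 (0): row=0 col=0 char='_'
After 10 (h): row=0 col=0 char='_'
After 11 (l): row=0 col=1 char='_'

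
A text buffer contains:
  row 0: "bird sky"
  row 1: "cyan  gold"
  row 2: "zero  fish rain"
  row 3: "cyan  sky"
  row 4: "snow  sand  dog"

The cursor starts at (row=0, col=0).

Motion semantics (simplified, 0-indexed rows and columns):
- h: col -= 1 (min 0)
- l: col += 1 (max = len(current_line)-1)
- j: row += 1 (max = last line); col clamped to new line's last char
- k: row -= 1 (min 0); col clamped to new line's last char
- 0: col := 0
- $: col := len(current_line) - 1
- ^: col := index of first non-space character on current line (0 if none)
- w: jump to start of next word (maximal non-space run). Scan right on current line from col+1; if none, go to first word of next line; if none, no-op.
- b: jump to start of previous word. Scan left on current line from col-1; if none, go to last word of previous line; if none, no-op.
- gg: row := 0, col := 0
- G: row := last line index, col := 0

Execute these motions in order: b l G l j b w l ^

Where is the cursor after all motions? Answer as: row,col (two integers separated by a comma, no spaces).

Answer: 4,0

Derivation:
After 1 (b): row=0 col=0 char='b'
After 2 (l): row=0 col=1 char='i'
After 3 (G): row=4 col=0 char='s'
After 4 (l): row=4 col=1 char='n'
After 5 (j): row=4 col=1 char='n'
After 6 (b): row=4 col=0 char='s'
After 7 (w): row=4 col=6 char='s'
After 8 (l): row=4 col=7 char='a'
After 9 (^): row=4 col=0 char='s'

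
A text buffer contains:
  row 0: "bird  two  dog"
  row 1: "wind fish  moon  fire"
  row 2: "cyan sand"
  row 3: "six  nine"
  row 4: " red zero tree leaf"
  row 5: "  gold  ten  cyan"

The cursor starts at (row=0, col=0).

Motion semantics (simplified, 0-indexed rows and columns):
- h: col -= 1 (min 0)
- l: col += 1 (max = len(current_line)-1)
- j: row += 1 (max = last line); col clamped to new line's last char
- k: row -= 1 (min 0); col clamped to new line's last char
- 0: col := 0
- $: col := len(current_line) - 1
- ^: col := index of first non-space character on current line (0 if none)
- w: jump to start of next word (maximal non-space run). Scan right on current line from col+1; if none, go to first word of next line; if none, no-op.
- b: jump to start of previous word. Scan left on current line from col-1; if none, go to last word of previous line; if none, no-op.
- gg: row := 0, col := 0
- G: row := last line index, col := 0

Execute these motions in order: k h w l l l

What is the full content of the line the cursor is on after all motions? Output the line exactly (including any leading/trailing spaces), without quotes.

After 1 (k): row=0 col=0 char='b'
After 2 (h): row=0 col=0 char='b'
After 3 (w): row=0 col=6 char='t'
After 4 (l): row=0 col=7 char='w'
After 5 (l): row=0 col=8 char='o'
After 6 (l): row=0 col=9 char='_'

Answer: bird  two  dog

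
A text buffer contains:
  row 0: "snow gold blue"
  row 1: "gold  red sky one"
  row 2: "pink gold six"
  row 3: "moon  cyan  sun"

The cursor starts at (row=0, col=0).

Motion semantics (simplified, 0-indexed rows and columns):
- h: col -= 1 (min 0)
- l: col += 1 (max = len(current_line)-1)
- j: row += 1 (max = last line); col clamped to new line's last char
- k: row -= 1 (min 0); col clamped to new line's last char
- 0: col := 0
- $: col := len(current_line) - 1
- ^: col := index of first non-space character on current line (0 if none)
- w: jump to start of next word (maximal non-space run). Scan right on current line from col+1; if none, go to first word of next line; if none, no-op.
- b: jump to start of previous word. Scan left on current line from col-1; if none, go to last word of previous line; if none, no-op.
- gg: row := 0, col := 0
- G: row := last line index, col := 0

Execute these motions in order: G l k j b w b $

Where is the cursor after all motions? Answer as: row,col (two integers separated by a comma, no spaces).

Answer: 3,14

Derivation:
After 1 (G): row=3 col=0 char='m'
After 2 (l): row=3 col=1 char='o'
After 3 (k): row=2 col=1 char='i'
After 4 (j): row=3 col=1 char='o'
After 5 (b): row=3 col=0 char='m'
After 6 (w): row=3 col=6 char='c'
After 7 (b): row=3 col=0 char='m'
After 8 ($): row=3 col=14 char='n'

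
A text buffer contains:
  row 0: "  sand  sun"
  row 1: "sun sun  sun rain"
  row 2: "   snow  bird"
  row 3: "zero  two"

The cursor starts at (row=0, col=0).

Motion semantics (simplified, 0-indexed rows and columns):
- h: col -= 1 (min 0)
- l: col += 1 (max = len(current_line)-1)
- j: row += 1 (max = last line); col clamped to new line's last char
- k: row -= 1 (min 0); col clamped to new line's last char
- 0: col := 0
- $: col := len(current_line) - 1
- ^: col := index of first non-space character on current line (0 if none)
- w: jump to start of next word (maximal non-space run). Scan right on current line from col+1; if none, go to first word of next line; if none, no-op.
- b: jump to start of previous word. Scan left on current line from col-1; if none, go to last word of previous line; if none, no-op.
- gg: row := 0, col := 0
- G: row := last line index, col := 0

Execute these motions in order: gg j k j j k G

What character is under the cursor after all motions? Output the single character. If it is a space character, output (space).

After 1 (gg): row=0 col=0 char='_'
After 2 (j): row=1 col=0 char='s'
After 3 (k): row=0 col=0 char='_'
After 4 (j): row=1 col=0 char='s'
After 5 (j): row=2 col=0 char='_'
After 6 (k): row=1 col=0 char='s'
After 7 (G): row=3 col=0 char='z'

Answer: z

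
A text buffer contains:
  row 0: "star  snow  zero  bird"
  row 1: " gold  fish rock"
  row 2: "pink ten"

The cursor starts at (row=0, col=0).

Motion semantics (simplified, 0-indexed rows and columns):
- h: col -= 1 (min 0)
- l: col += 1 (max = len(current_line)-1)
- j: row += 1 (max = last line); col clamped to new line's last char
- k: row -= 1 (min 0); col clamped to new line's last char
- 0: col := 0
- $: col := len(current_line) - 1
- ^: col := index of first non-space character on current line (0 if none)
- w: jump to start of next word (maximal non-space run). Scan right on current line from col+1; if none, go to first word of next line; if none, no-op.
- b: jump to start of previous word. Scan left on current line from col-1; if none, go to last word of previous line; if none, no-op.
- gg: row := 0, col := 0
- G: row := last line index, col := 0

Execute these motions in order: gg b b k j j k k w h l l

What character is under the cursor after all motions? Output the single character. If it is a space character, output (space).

Answer: n

Derivation:
After 1 (gg): row=0 col=0 char='s'
After 2 (b): row=0 col=0 char='s'
After 3 (b): row=0 col=0 char='s'
After 4 (k): row=0 col=0 char='s'
After 5 (j): row=1 col=0 char='_'
After 6 (j): row=2 col=0 char='p'
After 7 (k): row=1 col=0 char='_'
After 8 (k): row=0 col=0 char='s'
After 9 (w): row=0 col=6 char='s'
After 10 (h): row=0 col=5 char='_'
After 11 (l): row=0 col=6 char='s'
After 12 (l): row=0 col=7 char='n'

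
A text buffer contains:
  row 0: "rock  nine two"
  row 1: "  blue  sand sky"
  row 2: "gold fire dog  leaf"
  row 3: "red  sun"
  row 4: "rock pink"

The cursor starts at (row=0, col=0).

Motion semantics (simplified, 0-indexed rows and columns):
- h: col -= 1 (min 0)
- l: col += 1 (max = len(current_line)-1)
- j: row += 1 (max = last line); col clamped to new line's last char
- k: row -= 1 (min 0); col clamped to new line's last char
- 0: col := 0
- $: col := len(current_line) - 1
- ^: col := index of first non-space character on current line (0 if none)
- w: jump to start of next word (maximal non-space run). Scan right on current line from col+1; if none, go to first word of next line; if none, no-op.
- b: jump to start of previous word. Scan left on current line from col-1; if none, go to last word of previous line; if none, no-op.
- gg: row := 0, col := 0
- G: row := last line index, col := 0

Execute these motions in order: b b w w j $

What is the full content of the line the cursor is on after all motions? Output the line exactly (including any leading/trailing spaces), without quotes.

Answer:   blue  sand sky

Derivation:
After 1 (b): row=0 col=0 char='r'
After 2 (b): row=0 col=0 char='r'
After 3 (w): row=0 col=6 char='n'
After 4 (w): row=0 col=11 char='t'
After 5 (j): row=1 col=11 char='d'
After 6 ($): row=1 col=15 char='y'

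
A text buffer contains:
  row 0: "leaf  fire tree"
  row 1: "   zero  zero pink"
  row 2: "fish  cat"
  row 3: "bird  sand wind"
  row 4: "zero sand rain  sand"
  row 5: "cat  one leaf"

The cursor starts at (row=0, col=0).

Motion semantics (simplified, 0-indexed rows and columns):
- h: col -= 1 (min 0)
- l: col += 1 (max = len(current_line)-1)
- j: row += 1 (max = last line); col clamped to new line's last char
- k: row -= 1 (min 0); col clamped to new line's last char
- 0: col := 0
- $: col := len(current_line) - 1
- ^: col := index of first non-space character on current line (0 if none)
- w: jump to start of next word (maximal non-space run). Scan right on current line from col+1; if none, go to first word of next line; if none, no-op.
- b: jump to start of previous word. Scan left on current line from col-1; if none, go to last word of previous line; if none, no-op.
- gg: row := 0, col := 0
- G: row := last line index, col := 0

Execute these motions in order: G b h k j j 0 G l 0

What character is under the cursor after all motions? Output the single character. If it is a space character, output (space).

Answer: c

Derivation:
After 1 (G): row=5 col=0 char='c'
After 2 (b): row=4 col=16 char='s'
After 3 (h): row=4 col=15 char='_'
After 4 (k): row=3 col=14 char='d'
After 5 (j): row=4 col=14 char='_'
After 6 (j): row=5 col=12 char='f'
After 7 (0): row=5 col=0 char='c'
After 8 (G): row=5 col=0 char='c'
After 9 (l): row=5 col=1 char='a'
After 10 (0): row=5 col=0 char='c'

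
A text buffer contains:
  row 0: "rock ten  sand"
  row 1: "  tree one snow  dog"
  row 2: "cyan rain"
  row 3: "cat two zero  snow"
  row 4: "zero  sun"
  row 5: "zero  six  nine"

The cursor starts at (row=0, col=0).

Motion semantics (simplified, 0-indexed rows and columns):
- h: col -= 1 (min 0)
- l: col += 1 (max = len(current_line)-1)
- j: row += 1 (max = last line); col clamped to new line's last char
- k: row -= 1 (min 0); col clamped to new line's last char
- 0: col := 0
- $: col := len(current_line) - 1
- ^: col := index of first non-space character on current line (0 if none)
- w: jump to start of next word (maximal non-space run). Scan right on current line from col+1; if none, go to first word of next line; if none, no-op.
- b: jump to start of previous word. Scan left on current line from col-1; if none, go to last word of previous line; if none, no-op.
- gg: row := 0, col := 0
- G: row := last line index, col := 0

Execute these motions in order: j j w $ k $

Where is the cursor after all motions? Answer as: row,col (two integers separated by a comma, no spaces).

After 1 (j): row=1 col=0 char='_'
After 2 (j): row=2 col=0 char='c'
After 3 (w): row=2 col=5 char='r'
After 4 ($): row=2 col=8 char='n'
After 5 (k): row=1 col=8 char='n'
After 6 ($): row=1 col=19 char='g'

Answer: 1,19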